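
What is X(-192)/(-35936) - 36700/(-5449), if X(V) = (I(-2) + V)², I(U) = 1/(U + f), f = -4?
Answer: 40234693559/7049349504 ≈ 5.7076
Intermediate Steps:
I(U) = 1/(-4 + U) (I(U) = 1/(U - 4) = 1/(-4 + U))
X(V) = (-⅙ + V)² (X(V) = (1/(-4 - 2) + V)² = (1/(-6) + V)² = (-⅙ + V)²)
X(-192)/(-35936) - 36700/(-5449) = ((-1 + 6*(-192))²/36)/(-35936) - 36700/(-5449) = ((-1 - 1152)²/36)*(-1/35936) - 36700*(-1/5449) = ((1/36)*(-1153)²)*(-1/35936) + 36700/5449 = ((1/36)*1329409)*(-1/35936) + 36700/5449 = (1329409/36)*(-1/35936) + 36700/5449 = -1329409/1293696 + 36700/5449 = 40234693559/7049349504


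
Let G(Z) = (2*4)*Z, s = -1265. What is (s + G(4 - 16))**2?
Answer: 1852321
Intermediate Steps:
G(Z) = 8*Z
(s + G(4 - 16))**2 = (-1265 + 8*(4 - 16))**2 = (-1265 + 8*(-12))**2 = (-1265 - 96)**2 = (-1361)**2 = 1852321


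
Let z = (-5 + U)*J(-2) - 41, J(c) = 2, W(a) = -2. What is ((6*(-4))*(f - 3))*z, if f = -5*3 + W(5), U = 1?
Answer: -23520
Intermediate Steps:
f = -17 (f = -5*3 - 2 = -15 - 2 = -17)
z = -49 (z = (-5 + 1)*2 - 41 = -4*2 - 41 = -8 - 41 = -49)
((6*(-4))*(f - 3))*z = ((6*(-4))*(-17 - 3))*(-49) = -24*(-20)*(-49) = 480*(-49) = -23520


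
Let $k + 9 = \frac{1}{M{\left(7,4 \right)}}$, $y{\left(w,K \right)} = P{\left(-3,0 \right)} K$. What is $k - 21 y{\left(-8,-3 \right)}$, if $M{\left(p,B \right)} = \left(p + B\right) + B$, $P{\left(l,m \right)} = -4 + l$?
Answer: $- \frac{6749}{15} \approx -449.93$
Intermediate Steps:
$y{\left(w,K \right)} = - 7 K$ ($y{\left(w,K \right)} = \left(-4 - 3\right) K = - 7 K$)
$M{\left(p,B \right)} = p + 2 B$ ($M{\left(p,B \right)} = \left(B + p\right) + B = p + 2 B$)
$k = - \frac{134}{15}$ ($k = -9 + \frac{1}{7 + 2 \cdot 4} = -9 + \frac{1}{7 + 8} = -9 + \frac{1}{15} = - \frac{134}{15} \approx -8.9333$)
$k - 21 y{\left(-8,-3 \right)} = - \frac{134}{15} - 21 \left(\left(-7\right) \left(-3\right)\right) = - \frac{134}{15} - 441 = - \frac{6749}{15}$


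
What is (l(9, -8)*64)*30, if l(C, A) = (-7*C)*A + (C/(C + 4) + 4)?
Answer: 12696960/13 ≈ 9.7669e+5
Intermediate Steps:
l(C, A) = 4 + C/(4 + C) - 7*A*C (l(C, A) = -7*A*C + (C/(4 + C) + 4) = -7*A*C + (4 + C/(4 + C)) = 4 + C/(4 + C) - 7*A*C)
(l(9, -8)*64)*30 = (((16 + 5*9 - 28*(-8)*9 - 7*(-8)*9**2)/(4 + 9))*64)*30 = (((16 + 45 + 2016 - 7*(-8)*81)/13)*64)*30 = (((16 + 45 + 2016 + 4536)/13)*64)*30 = (((1/13)*6613)*64)*30 = ((6613/13)*64)*30 = (423232/13)*30 = 12696960/13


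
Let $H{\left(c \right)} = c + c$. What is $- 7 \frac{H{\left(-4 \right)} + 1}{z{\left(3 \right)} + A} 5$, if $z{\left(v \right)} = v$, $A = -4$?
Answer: $-245$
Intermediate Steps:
$H{\left(c \right)} = 2 c$
$- 7 \frac{H{\left(-4 \right)} + 1}{z{\left(3 \right)} + A} 5 = - 7 \frac{2 \left(-4\right) + 1}{3 - 4} \cdot 5 = - 7 \frac{-8 + 1}{-1} \cdot 5 = - 7 \left(\left(-7\right) \left(-1\right)\right) 5 = \left(-7\right) 7 \cdot 5 = \left(-49\right) 5 = -245$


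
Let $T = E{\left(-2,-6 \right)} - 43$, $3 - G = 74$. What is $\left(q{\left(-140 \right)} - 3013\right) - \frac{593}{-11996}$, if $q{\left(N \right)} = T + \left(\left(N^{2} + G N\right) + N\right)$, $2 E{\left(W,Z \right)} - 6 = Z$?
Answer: $\frac{316023217}{11996} \approx 26344.0$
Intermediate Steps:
$G = -71$ ($G = 3 - 74 = -71$)
$E{\left(W,Z \right)} = 3 + \frac{Z}{2}$
$T = -43$ ($T = \left(3 + \frac{1}{2} \left(-6\right)\right) - 43 = \left(3 - 3\right) - 43 = 0 - 43 = -43$)
$q{\left(N \right)} = -43 + N^{2} - 70 N$ ($q{\left(N \right)} = -43 + \left(\left(N^{2} - 71 N\right) + N\right) = -43 + \left(N^{2} - 70 N\right) = -43 + N^{2} - 70 N$)
$\left(q{\left(-140 \right)} - 3013\right) - \frac{593}{-11996} = \left(\left(-43 + \left(-140\right)^{2} - -9800\right) - 3013\right) - \frac{593}{-11996} = \left(\left(-43 + 19600 + 9800\right) - 3013\right) - - \frac{593}{11996} = \left(29357 - 3013\right) + \frac{593}{11996} = 26344 + \frac{593}{11996} = \frac{316023217}{11996}$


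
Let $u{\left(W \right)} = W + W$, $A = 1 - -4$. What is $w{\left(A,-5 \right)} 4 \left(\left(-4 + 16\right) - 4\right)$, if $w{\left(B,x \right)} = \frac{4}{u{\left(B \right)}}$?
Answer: $\frac{64}{5} \approx 12.8$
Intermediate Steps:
$A = 5$ ($A = 1 + 4 = 5$)
$u{\left(W \right)} = 2 W$
$w{\left(B,x \right)} = \frac{2}{B}$ ($w{\left(B,x \right)} = \frac{4}{2 B} = 4 \frac{1}{2 B} = \frac{2}{B}$)
$w{\left(A,-5 \right)} 4 \left(\left(-4 + 16\right) - 4\right) = \frac{2}{5} \cdot 4 \left(\left(-4 + 16\right) - 4\right) = 2 \cdot \frac{1}{5} \cdot 4 \left(12 - 4\right) = \frac{2}{5} \cdot 4 \cdot 8 = \frac{8}{5} \cdot 8 = \frac{64}{5}$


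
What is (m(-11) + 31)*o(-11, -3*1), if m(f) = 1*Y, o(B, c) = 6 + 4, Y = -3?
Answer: 280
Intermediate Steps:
o(B, c) = 10
m(f) = -3 (m(f) = 1*(-3) = -3)
(m(-11) + 31)*o(-11, -3*1) = (-3 + 31)*10 = 28*10 = 280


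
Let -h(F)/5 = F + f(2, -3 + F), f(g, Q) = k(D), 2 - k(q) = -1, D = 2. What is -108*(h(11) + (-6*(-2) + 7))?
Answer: 5508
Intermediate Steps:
k(q) = 3 (k(q) = 2 - 1*(-1) = 2 + 1 = 3)
f(g, Q) = 3
h(F) = -15 - 5*F (h(F) = -5*(F + 3) = -5*(3 + F) = -15 - 5*F)
-108*(h(11) + (-6*(-2) + 7)) = -108*((-15 - 5*11) + (-6*(-2) + 7)) = -108*((-15 - 55) + (12 + 7)) = -108*(-70 + 19) = -108*(-51) = 5508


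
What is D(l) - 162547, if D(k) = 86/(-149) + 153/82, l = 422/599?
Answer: -1985983501/12218 ≈ -1.6255e+5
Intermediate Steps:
l = 422/599 (l = 422*(1/599) = 422/599 ≈ 0.70451)
D(k) = 15745/12218 (D(k) = 86*(-1/149) + 153*(1/82) = -86/149 + 153/82 = 15745/12218)
D(l) - 162547 = 15745/12218 - 162547 = -1985983501/12218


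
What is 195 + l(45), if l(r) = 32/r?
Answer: 8807/45 ≈ 195.71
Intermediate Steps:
195 + l(45) = 195 + 32/45 = 8807/45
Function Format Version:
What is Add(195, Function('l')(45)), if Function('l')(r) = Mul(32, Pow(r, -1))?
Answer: Rational(8807, 45) ≈ 195.71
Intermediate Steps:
Add(195, Function('l')(45)) = Add(195, Mul(32, Pow(45, -1))) = Add(195, Mul(32, Rational(1, 45))) = Add(195, Rational(32, 45)) = Rational(8807, 45)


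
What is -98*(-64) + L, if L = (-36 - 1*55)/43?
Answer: 269605/43 ≈ 6269.9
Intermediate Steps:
L = -91/43 (L = (-36 - 55)*(1/43) = -91*1/43 = -91/43 ≈ -2.1163)
-98*(-64) + L = -98*(-64) - 91/43 = 6272 - 91/43 = 269605/43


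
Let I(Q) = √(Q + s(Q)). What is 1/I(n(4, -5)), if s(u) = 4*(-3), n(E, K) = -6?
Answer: -I*√2/6 ≈ -0.2357*I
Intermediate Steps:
s(u) = -12
I(Q) = √(-12 + Q) (I(Q) = √(Q - 12) = √(-12 + Q))
1/I(n(4, -5)) = 1/(√(-12 - 6)) = 1/(√(-18)) = 1/(3*I*√2) = -I*√2/6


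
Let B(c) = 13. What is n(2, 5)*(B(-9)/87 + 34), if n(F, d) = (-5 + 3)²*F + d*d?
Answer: 32681/29 ≈ 1126.9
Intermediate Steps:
n(F, d) = d² + 4*F (n(F, d) = (-2)²*F + d² = 4*F + d² = d² + 4*F)
n(2, 5)*(B(-9)/87 + 34) = (5² + 4*2)*(13/87 + 34) = (25 + 8)*(13*(1/87) + 34) = 33*(13/87 + 34) = 33*(2971/87) = 32681/29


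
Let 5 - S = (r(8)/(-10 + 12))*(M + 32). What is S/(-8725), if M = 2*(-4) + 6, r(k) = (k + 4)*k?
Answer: 287/1745 ≈ 0.16447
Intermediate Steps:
r(k) = k*(4 + k) (r(k) = (4 + k)*k = k*(4 + k))
M = -2 (M = -8 + 6 = -2)
S = -1435 (S = 5 - (8*(4 + 8))/(-10 + 12)*(-2 + 32) = 5 - (8*12)/2*30 = 5 - 96*(½)*30 = 5 - 48*30 = 5 - 1*1440 = 5 - 1440 = -1435)
S/(-8725) = -1435/(-8725) = -1435*(-1/8725) = 287/1745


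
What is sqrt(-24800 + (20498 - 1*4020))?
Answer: I*sqrt(8322) ≈ 91.225*I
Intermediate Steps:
sqrt(-24800 + (20498 - 1*4020)) = sqrt(-24800 + (20498 - 4020)) = sqrt(-24800 + 16478) = sqrt(-8322) = I*sqrt(8322)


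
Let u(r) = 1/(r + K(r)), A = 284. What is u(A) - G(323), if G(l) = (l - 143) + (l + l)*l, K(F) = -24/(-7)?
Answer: -420182049/2012 ≈ -2.0884e+5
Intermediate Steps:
K(F) = 24/7 (K(F) = -24*(-⅐) = 24/7)
G(l) = -143 + l + 2*l² (G(l) = (-143 + l) + (2*l)*l = (-143 + l) + 2*l² = -143 + l + 2*l²)
u(r) = 1/(24/7 + r) (u(r) = 1/(r + 24/7) = 1/(24/7 + r))
u(A) - G(323) = 7/(24 + 7*284) - (-143 + 323 + 2*323²) = 7/(24 + 1988) - (-143 + 323 + 2*104329) = 7/2012 - (-143 + 323 + 208658) = 7*(1/2012) - 1*208838 = 7/2012 - 208838 = -420182049/2012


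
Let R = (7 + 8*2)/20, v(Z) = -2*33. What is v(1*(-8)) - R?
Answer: -1343/20 ≈ -67.150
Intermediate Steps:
v(Z) = -66
R = 23/20 (R = (7 + 16)/20 = (1/20)*23 = 23/20 ≈ 1.1500)
v(1*(-8)) - R = -66 - 1*23/20 = -66 - 23/20 = -1343/20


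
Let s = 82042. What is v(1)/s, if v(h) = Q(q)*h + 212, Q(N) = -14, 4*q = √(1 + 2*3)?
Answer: 99/41021 ≈ 0.0024134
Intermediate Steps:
q = √7/4 (q = √(1 + 2*3)/4 = √(1 + 6)/4 = √7/4 ≈ 0.66144)
v(h) = 212 - 14*h (v(h) = -14*h + 212 = 212 - 14*h)
v(1)/s = (212 - 14*1)/82042 = (212 - 14)*(1/82042) = 198*(1/82042) = 99/41021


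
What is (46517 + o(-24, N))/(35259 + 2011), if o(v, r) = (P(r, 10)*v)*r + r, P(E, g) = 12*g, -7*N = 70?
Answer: 75307/37270 ≈ 2.0206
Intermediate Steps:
N = -10 (N = -⅐*70 = -10)
o(v, r) = r + 120*r*v (o(v, r) = ((12*10)*v)*r + r = (120*v)*r + r = 120*r*v + r = r + 120*r*v)
(46517 + o(-24, N))/(35259 + 2011) = (46517 - 10*(1 + 120*(-24)))/(35259 + 2011) = (46517 - 10*(1 - 2880))/37270 = (46517 - 10*(-2879))*(1/37270) = (46517 + 28790)*(1/37270) = 75307*(1/37270) = 75307/37270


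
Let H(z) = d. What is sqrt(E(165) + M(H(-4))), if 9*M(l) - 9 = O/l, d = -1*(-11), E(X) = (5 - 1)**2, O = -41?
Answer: sqrt(18062)/33 ≈ 4.0726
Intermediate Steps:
E(X) = 16 (E(X) = 4**2 = 16)
d = 11
H(z) = 11
M(l) = 1 - 41/(9*l) (M(l) = 1 + (-41/l)/9 = 1 - 41/(9*l))
sqrt(E(165) + M(H(-4))) = sqrt(16 + (-41/9 + 11)/11) = sqrt(16 + (1/11)*(58/9)) = sqrt(16 + 58/99) = sqrt(1642/99) = sqrt(18062)/33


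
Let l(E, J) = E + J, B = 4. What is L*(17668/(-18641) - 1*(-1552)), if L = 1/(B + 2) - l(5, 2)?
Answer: -84674266/7989 ≈ -10599.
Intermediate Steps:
L = -41/6 (L = 1/(4 + 2) - (5 + 2) = 1/6 - 1*7 = ⅙ - 7 = -41/6 ≈ -6.8333)
L*(17668/(-18641) - 1*(-1552)) = -41*(17668/(-18641) - 1*(-1552))/6 = -41*(17668*(-1/18641) + 1552)/6 = -41*(-2524/2663 + 1552)/6 = -41/6*4130452/2663 = -84674266/7989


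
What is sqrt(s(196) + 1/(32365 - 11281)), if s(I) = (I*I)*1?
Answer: sqrt(4269314683095)/10542 ≈ 196.00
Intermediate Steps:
s(I) = I**2 (s(I) = I**2*1 = I**2)
sqrt(s(196) + 1/(32365 - 11281)) = sqrt(196**2 + 1/(32365 - 11281)) = sqrt(38416 + 1/21084) = sqrt(809962945/21084) = sqrt(4269314683095)/10542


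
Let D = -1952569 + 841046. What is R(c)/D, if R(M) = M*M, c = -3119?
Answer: -9728161/1111523 ≈ -8.7521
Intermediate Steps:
R(M) = M²
D = -1111523
R(c)/D = (-3119)²/(-1111523) = 9728161*(-1/1111523) = -9728161/1111523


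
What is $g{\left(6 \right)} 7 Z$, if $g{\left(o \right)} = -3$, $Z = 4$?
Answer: $-84$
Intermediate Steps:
$g{\left(6 \right)} 7 Z = \left(-3\right) 7 \cdot 4 = \left(-21\right) 4 = -84$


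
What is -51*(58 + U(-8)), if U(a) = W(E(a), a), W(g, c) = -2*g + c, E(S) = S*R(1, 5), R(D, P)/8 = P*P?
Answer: -165750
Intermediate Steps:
R(D, P) = 8*P² (R(D, P) = 8*(P*P) = 8*P²)
E(S) = 200*S (E(S) = S*(8*5²) = S*(8*25) = S*200 = 200*S)
W(g, c) = c - 2*g
U(a) = -399*a (U(a) = a - 400*a = -399*a)
-51*(58 + U(-8)) = -51*(58 - 399*(-8)) = -51*(58 + 3192) = -51*3250 = -165750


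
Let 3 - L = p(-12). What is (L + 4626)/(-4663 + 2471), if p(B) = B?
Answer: -4641/2192 ≈ -2.1172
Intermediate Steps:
L = 15 (L = 3 - 1*(-12) = 3 + 12 = 15)
(L + 4626)/(-4663 + 2471) = (15 + 4626)/(-4663 + 2471) = 4641/(-2192) = 4641*(-1/2192) = -4641/2192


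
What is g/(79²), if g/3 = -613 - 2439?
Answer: -9156/6241 ≈ -1.4671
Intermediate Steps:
g = -9156 (g = 3*(-613 - 2439) = 3*(-3052) = -9156)
g/(79²) = -9156/(79²) = -9156/6241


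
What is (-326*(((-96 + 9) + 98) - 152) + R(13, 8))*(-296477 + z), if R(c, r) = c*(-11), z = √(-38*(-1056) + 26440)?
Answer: -13585465571 + 91646*√16642 ≈ -1.3574e+10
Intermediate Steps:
z = 2*√16642 (z = √(40128 + 26440) = √66568 = 2*√16642 ≈ 258.01)
R(c, r) = -11*c
(-326*(((-96 + 9) + 98) - 152) + R(13, 8))*(-296477 + z) = (-326*(((-96 + 9) + 98) - 152) - 11*13)*(-296477 + 2*√16642) = (-326*((-87 + 98) - 152) - 143)*(-296477 + 2*√16642) = (-326*(11 - 152) - 143)*(-296477 + 2*√16642) = (-326*(-141) - 143)*(-296477 + 2*√16642) = (45966 - 143)*(-296477 + 2*√16642) = 45823*(-296477 + 2*√16642) = -13585465571 + 91646*√16642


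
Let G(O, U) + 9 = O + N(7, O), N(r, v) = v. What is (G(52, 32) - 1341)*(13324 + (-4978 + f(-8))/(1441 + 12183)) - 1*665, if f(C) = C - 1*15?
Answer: -113092222005/6812 ≈ -1.6602e+7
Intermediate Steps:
f(C) = -15 + C (f(C) = C - 15 = -15 + C)
G(O, U) = -9 + 2*O (G(O, U) = -9 + (O + O) = -9 + 2*O)
(G(52, 32) - 1341)*(13324 + (-4978 + f(-8))/(1441 + 12183)) - 1*665 = ((-9 + 2*52) - 1341)*(13324 + (-4978 + (-15 - 8))/(1441 + 12183)) - 1*665 = ((-9 + 104) - 1341)*(13324 + (-4978 - 23)/13624) - 665 = (95 - 1341)*(13324 - 5001*1/13624) - 665 = -1246*(13324 - 5001/13624) - 665 = -1246*181521175/13624 - 665 = -113087692025/6812 - 665 = -113092222005/6812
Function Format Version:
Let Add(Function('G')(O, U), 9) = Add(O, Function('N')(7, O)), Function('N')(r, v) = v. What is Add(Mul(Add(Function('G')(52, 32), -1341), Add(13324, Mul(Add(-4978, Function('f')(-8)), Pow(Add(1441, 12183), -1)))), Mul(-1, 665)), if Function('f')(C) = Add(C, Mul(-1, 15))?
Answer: Rational(-113092222005, 6812) ≈ -1.6602e+7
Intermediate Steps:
Function('f')(C) = Add(-15, C) (Function('f')(C) = Add(C, -15) = Add(-15, C))
Function('G')(O, U) = Add(-9, Mul(2, O)) (Function('G')(O, U) = Add(-9, Add(O, O)) = Add(-9, Mul(2, O)))
Add(Mul(Add(Function('G')(52, 32), -1341), Add(13324, Mul(Add(-4978, Function('f')(-8)), Pow(Add(1441, 12183), -1)))), Mul(-1, 665)) = Add(Mul(Add(Add(-9, Mul(2, 52)), -1341), Add(13324, Mul(Add(-4978, Add(-15, -8)), Pow(Add(1441, 12183), -1)))), Mul(-1, 665)) = Add(Mul(Add(Add(-9, 104), -1341), Add(13324, Mul(Add(-4978, -23), Pow(13624, -1)))), -665) = Add(Mul(Add(95, -1341), Add(13324, Mul(-5001, Rational(1, 13624)))), -665) = Add(Mul(-1246, Add(13324, Rational(-5001, 13624))), -665) = Add(Mul(-1246, Rational(181521175, 13624)), -665) = Add(Rational(-113087692025, 6812), -665) = Rational(-113092222005, 6812)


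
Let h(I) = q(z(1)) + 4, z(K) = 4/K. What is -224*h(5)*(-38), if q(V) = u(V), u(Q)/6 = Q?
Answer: 238336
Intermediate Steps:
u(Q) = 6*Q
q(V) = 6*V
h(I) = 28 (h(I) = 6*(4/1) + 4 = 6*(4*1) + 4 = 6*4 + 4 = 24 + 4 = 28)
-224*h(5)*(-38) = -224*28*(-38) = -6272*(-38) = 238336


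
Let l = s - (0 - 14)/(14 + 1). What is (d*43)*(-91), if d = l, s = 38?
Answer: -2285192/15 ≈ -1.5235e+5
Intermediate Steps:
l = 584/15 (l = 38 - (0 - 14)/(14 + 1) = 38 - (-14)/15 = 38 - 1*(-14/15) = 38 + 14/15 = 584/15 ≈ 38.933)
d = 584/15 ≈ 38.933
(d*43)*(-91) = ((584/15)*43)*(-91) = (25112/15)*(-91) = -2285192/15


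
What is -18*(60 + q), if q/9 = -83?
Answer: 12366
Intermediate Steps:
q = -747 (q = 9*(-83) = -747)
-18*(60 + q) = -18*(60 - 747) = -18*(-687) = 12366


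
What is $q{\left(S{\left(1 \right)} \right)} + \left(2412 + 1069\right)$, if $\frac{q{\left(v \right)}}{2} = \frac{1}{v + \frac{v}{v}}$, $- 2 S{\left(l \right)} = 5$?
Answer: $\frac{10439}{3} \approx 3479.7$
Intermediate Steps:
$S{\left(l \right)} = - \frac{5}{2}$ ($S{\left(l \right)} = \left(- \frac{1}{2}\right) 5 = - \frac{5}{2}$)
$q{\left(v \right)} = \frac{2}{1 + v}$ ($q{\left(v \right)} = \frac{2}{v + \frac{v}{v}} = \frac{2}{v + 1} = \frac{2}{1 + v}$)
$q{\left(S{\left(1 \right)} \right)} + \left(2412 + 1069\right) = \frac{2}{1 - \frac{5}{2}} + \left(2412 + 1069\right) = \frac{2}{- \frac{3}{2}} + 3481 = 2 \left(- \frac{2}{3}\right) + 3481 = - \frac{4}{3} + 3481 = \frac{10439}{3}$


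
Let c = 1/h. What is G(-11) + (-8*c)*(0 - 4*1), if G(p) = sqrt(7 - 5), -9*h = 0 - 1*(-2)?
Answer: -144 + sqrt(2) ≈ -142.59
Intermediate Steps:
h = -2/9 (h = -(0 - 1*(-2))/9 = -(0 + 2)/9 = -1/9*2 = -2/9 ≈ -0.22222)
c = -9/2 (c = 1/(-2/9) = -9/2 ≈ -4.5000)
G(p) = sqrt(2)
G(-11) + (-8*c)*(0 - 4*1) = sqrt(2) + (-8*(-9/2))*(0 - 4*1) = sqrt(2) + 36*(0 - 4) = sqrt(2) + 36*(-4) = sqrt(2) - 144 = -144 + sqrt(2)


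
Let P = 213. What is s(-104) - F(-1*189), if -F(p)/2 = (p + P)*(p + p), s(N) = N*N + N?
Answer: -7432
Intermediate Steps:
s(N) = N + N² (s(N) = N² + N = N + N²)
F(p) = -4*p*(213 + p) (F(p) = -2*(p + 213)*(p + p) = -2*(213 + p)*2*p = -4*p*(213 + p))
s(-104) - F(-1*189) = -104*(1 - 104) - (-4)*(-1*189)*(213 - 1*189) = -104*(-103) - (-4)*(-189)*(213 - 189) = 10712 - (-4)*(-189)*24 = 10712 - 1*18144 = 10712 - 18144 = -7432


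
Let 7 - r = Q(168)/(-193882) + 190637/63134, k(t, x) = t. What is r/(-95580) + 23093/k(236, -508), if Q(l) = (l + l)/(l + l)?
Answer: 28620419797646851/292487851162260 ≈ 97.852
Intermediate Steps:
Q(l) = 1 (Q(l) = (2*l)/((2*l)) = (2*l)*(1/(2*l)) = 1)
r = 12180700904/3060136547 (r = 7 - (1/(-193882) + 190637/63134) = 7 - (1*(-1/193882) + 190637*(1/63134)) = 7 - (-1/193882 + 190637/63134) = 7 - 1*9240254925/3060136547 = 7 - 9240254925/3060136547 = 12180700904/3060136547 ≈ 3.9804)
r/(-95580) + 23093/k(236, -508) = (12180700904/3060136547)/(-95580) + 23093/236 = (12180700904/3060136547)*(-1/95580) + 23093*(1/236) = -3045175226/73121962790565 + 23093/236 = 28620419797646851/292487851162260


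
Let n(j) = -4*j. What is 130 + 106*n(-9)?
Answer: 3946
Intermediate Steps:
130 + 106*n(-9) = 130 + 106*(-4*(-9)) = 130 + 106*36 = 130 + 3816 = 3946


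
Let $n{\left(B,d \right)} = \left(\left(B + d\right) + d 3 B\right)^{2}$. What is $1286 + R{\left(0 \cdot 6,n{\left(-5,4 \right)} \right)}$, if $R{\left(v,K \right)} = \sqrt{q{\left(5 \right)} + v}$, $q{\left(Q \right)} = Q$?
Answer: $1286 + \sqrt{5} \approx 1288.2$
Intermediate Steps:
$n{\left(B,d \right)} = \left(B + d + 3 B d\right)^{2}$ ($n{\left(B,d \right)} = \left(\left(B + d\right) + 3 d B\right)^{2} = \left(\left(B + d\right) + 3 B d\right)^{2} = \left(B + d + 3 B d\right)^{2}$)
$R{\left(v,K \right)} = \sqrt{5 + v}$
$1286 + R{\left(0 \cdot 6,n{\left(-5,4 \right)} \right)} = 1286 + \sqrt{5 + 0 \cdot 6} = 1286 + \sqrt{5 + 0} = 1286 + \sqrt{5}$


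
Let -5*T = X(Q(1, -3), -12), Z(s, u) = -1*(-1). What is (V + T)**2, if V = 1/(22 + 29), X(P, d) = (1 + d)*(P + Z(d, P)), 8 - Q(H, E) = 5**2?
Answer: 80478841/65025 ≈ 1237.7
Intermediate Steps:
Q(H, E) = -17 (Q(H, E) = 8 - 1*5**2 = 8 - 1*25 = 8 - 25 = -17)
Z(s, u) = 1
X(P, d) = (1 + P)*(1 + d) (X(P, d) = (1 + d)*(P + 1) = (1 + d)*(1 + P) = (1 + P)*(1 + d))
V = 1/51 ≈ 0.019608
T = -176/5 (T = -(1 - 17 - 12 - 17*(-12))/5 = -(1 - 17 - 12 + 204)/5 = -1/5*176 = -176/5 ≈ -35.200)
(V + T)**2 = (1/51 - 176/5)**2 = (-8971/255)**2 = 80478841/65025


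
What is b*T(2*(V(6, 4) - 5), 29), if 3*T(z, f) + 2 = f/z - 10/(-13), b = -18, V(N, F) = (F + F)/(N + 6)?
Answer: 357/13 ≈ 27.462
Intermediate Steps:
V(N, F) = 2*F/(6 + N) (V(N, F) = (2*F)/(6 + N) = 2*F/(6 + N))
T(z, f) = -16/39 + f/(3*z) (T(z, f) = -⅔ + (f/z - 10/(-13))/3 = -⅔ + (f/z - 10*(-1/13))/3 = -⅔ + (f/z + 10/13)/3 = -⅔ + (10/13 + f/z)/3 = -⅔ + (10/39 + f/(3*z)) = -16/39 + f/(3*z))
b*T(2*(V(6, 4) - 5), 29) = -18*(-16/39 + (⅓)*29/(2*(2*4/(6 + 6) - 5))) = -18*(-16/39 + (⅓)*29/(2*(2*4/12 - 5))) = -18*(-16/39 + (⅓)*29/(2*(2*4*(1/12) - 5))) = -18*(-16/39 + (⅓)*29/(2*(⅔ - 5))) = -18*(-16/39 + (⅓)*29/(2*(-13/3))) = -18*(-16/39 + (⅓)*29/(-26/3)) = -18*(-16/39 + (⅓)*29*(-3/26)) = -18*(-16/39 - 29/26) = -18*(-119/78) = 357/13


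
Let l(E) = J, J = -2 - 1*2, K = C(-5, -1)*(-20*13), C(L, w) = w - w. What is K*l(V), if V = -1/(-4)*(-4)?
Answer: 0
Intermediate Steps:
C(L, w) = 0
V = -1 (V = -1*(-¼)*(-4) = (¼)*(-4) = -1)
K = 0 (K = 0*(-20*13) = 0*(-260) = 0)
J = -4 (J = -2 - 2 = -4)
l(E) = -4
K*l(V) = 0*(-4) = 0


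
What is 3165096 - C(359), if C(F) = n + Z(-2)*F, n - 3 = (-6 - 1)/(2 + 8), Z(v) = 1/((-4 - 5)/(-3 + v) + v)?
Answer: 31668887/10 ≈ 3.1669e+6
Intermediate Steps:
Z(v) = 1/(v - 9/(-3 + v)) (Z(v) = 1/(-9/(-3 + v) + v) = 1/(v - 9/(-3 + v)))
n = 23/10 (n = 3 + (-6 - 1)/(2 + 8) = 3 - 7/10 = 23/10 ≈ 2.3000)
C(F) = 23/10 - 5*F (C(F) = 23/10 + ((3 - 1*(-2))/(9 - 1*(-2)**2 + 3*(-2)))*F = 23/10 + ((3 + 2)/(9 - 1*4 - 6))*F = 23/10 + (5/(9 - 4 - 6))*F = 23/10 + (5/(-1))*F = 23/10 + (-1*5)*F = 23/10 - 5*F)
3165096 - C(359) = 3165096 - (23/10 - 5*359) = 3165096 - (23/10 - 1795) = 3165096 - 1*(-17927/10) = 3165096 + 17927/10 = 31668887/10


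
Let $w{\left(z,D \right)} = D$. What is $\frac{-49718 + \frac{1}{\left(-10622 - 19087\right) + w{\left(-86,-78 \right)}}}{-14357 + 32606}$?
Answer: $- \frac{1480950067}{543582963} \approx -2.7244$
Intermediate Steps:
$\frac{-49718 + \frac{1}{\left(-10622 - 19087\right) + w{\left(-86,-78 \right)}}}{-14357 + 32606} = \frac{-49718 + \frac{1}{\left(-10622 - 19087\right) - 78}}{-14357 + 32606} = \frac{-49718 + \frac{1}{\left(-10622 - 19087\right) - 78}}{18249} = \left(-49718 + \frac{1}{-29709 - 78}\right) \frac{1}{18249} = \left(-49718 + \frac{1}{-29787}\right) \frac{1}{18249} = \left(-49718 - \frac{1}{29787}\right) \frac{1}{18249} = \left(- \frac{1480950067}{29787}\right) \frac{1}{18249} = - \frac{1480950067}{543582963}$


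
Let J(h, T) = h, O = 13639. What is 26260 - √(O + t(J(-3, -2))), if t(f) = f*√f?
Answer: 26260 - √(13639 - 3*I*√3) ≈ 26143.0 + 0.022246*I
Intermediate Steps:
t(f) = f^(3/2)
26260 - √(O + t(J(-3, -2))) = 26260 - √(13639 + (-3)^(3/2)) = 26260 - √(13639 - 3*I*√3)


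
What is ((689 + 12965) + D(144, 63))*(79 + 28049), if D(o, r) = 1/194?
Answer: 37253806128/97 ≈ 3.8406e+8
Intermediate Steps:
D(o, r) = 1/194
((689 + 12965) + D(144, 63))*(79 + 28049) = ((689 + 12965) + 1/194)*(79 + 28049) = (13654 + 1/194)*28128 = (2648877/194)*28128 = 37253806128/97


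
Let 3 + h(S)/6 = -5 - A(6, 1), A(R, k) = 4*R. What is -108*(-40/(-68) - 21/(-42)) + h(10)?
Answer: -5262/17 ≈ -309.53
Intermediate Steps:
h(S) = -192 (h(S) = -18 + 6*(-5 - 4*6) = -18 + 6*(-5 - 1*24) = -18 + 6*(-5 - 24) = -18 + 6*(-29) = -18 - 174 = -192)
-108*(-40/(-68) - 21/(-42)) + h(10) = -108*(-40/(-68) - 21/(-42)) - 192 = -108*(-40*(-1/68) - 21*(-1/42)) - 192 = -108*(10/17 + 1/2) - 192 = -108*37/34 - 192 = -1998/17 - 192 = -5262/17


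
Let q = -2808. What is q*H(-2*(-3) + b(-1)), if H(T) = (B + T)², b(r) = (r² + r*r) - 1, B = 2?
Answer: -227448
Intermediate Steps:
b(r) = -1 + 2*r² (b(r) = (r² + r²) - 1 = 2*r² - 1 = -1 + 2*r²)
H(T) = (2 + T)²
q*H(-2*(-3) + b(-1)) = -2808*(2 + (-2*(-3) + (-1 + 2*(-1)²)))² = -2808*(2 + (6 + (-1 + 2*1)))² = -2808*(2 + (6 + (-1 + 2)))² = -2808*(2 + (6 + 1))² = -2808*(2 + 7)² = -2808*9² = -2808*81 = -227448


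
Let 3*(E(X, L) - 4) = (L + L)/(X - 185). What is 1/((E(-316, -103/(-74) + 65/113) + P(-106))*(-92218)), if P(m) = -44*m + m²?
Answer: -2094681/3072132113620738 ≈ -6.8183e-10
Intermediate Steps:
P(m) = m² - 44*m
E(X, L) = 4 + 2*L/(3*(-185 + X)) (E(X, L) = 4 + ((L + L)/(X - 185))/3 = 4 + ((2*L)/(-185 + X))/3 = 4 + (2*L/(-185 + X))/3 = 4 + 2*L/(3*(-185 + X)))
1/((E(-316, -103/(-74) + 65/113) + P(-106))*(-92218)) = 1/(2*(-1110 + (-103/(-74) + 65/113) + 6*(-316))/(3*(-185 - 316)) - 106*(-44 - 106)*(-92218)) = -1/92218/((⅔)*(-1110 + (-103*(-1/74) + 65*(1/113)) - 1896)/(-501) - 106*(-150)) = -1/92218/((⅔)*(-1/501)*(-1110 + (103/74 + 65/113) - 1896) + 15900) = -1/92218/((⅔)*(-1/501)*(-1110 + 16449/8362 - 1896) + 15900) = -1/92218/((⅔)*(-1/501)*(-25119723/8362) + 15900) = -1/92218/(8373241/2094681 + 15900) = -1/92218/(33313801141/2094681) = (2094681/33313801141)*(-1/92218) = -2094681/3072132113620738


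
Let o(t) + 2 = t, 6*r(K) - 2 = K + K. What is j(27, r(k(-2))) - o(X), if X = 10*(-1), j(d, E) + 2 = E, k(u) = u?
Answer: 29/3 ≈ 9.6667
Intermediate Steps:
r(K) = ⅓ + K/3 (r(K) = ⅓ + (K + K)/6 = ⅓ + (2*K)/6 = ⅓ + K/3)
j(d, E) = -2 + E
X = -10
o(t) = -2 + t
j(27, r(k(-2))) - o(X) = (-2 + (⅓ + (⅓)*(-2))) - (-2 - 10) = (-2 + (⅓ - ⅔)) - 1*(-12) = (-2 - ⅓) + 12 = -7/3 + 12 = 29/3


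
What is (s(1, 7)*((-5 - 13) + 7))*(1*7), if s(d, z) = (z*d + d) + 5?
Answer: -1001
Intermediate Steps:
s(d, z) = 5 + d + d*z (s(d, z) = (d*z + d) + 5 = (d + d*z) + 5 = 5 + d + d*z)
(s(1, 7)*((-5 - 13) + 7))*(1*7) = ((5 + 1 + 1*7)*((-5 - 13) + 7))*(1*7) = ((5 + 1 + 7)*(-18 + 7))*7 = (13*(-11))*7 = -143*7 = -1001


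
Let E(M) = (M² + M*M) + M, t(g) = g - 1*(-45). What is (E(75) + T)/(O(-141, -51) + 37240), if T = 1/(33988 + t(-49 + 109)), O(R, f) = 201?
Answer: 386103226/1276476013 ≈ 0.30248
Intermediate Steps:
t(g) = 45 + g (t(g) = g + 45 = 45 + g)
T = 1/34093 (T = 1/(33988 + (45 + (-49 + 109))) = 1/(33988 + (45 + 60)) = 1/(33988 + 105) = 1/34093 ≈ 2.9332e-5)
E(M) = M + 2*M² (E(M) = (M² + M²) + M = 2*M² + M = M + 2*M²)
(E(75) + T)/(O(-141, -51) + 37240) = (75*(1 + 2*75) + 1/34093)/(201 + 37240) = (75*(1 + 150) + 1/34093)/37441 = (75*151 + 1/34093)*(1/37441) = (11325 + 1/34093)*(1/37441) = (386103226/34093)*(1/37441) = 386103226/1276476013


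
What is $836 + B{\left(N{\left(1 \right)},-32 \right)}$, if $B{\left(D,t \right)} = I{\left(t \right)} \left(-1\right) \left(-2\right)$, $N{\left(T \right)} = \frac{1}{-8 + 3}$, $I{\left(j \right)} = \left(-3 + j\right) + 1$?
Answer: $768$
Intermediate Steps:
$I{\left(j \right)} = -2 + j$
$N{\left(T \right)} = - \frac{1}{5}$ ($N{\left(T \right)} = \frac{1}{-5} = - \frac{1}{5}$)
$B{\left(D,t \right)} = -4 + 2 t$ ($B{\left(D,t \right)} = \left(-2 + t\right) \left(-1\right) \left(-2\right) = \left(2 - t\right) \left(-2\right) = -4 + 2 t$)
$836 + B{\left(N{\left(1 \right)},-32 \right)} = 836 + \left(-4 + 2 \left(-32\right)\right) = 836 - 68 = 768$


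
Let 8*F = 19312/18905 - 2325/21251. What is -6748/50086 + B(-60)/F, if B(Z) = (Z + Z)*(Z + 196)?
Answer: -1313569199816243338/9176886818041 ≈ -1.4314e+5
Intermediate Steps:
F = 366445187/3214001240 (F = (19312/18905 - 2325/21251)/8 = (⅛)*(366445187/401750155) = 366445187/3214001240 ≈ 0.11402)
B(Z) = 2*Z*(196 + Z) (B(Z) = (2*Z)*(196 + Z) = 2*Z*(196 + Z))
-6748/50086 + B(-60)/F = -6748/50086 + (2*(-60)*(196 - 60))/(366445187/3214001240) = -6748*1/50086 + (2*(-60)*136)*(3214001240/366445187) = -3374/25043 - 16320*3214001240/366445187 = -3374/25043 - 52452500236800/366445187 = -1313569199816243338/9176886818041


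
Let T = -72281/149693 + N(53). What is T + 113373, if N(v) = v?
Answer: 16979005937/149693 ≈ 1.1343e+5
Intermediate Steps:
T = 7861448/149693 (T = -72281/149693 + 53 = 7861448/149693 ≈ 52.517)
T + 113373 = 7861448/149693 + 113373 = 16979005937/149693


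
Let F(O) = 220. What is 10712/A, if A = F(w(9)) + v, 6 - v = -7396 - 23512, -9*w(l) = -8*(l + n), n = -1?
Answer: 5356/15567 ≈ 0.34406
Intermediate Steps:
w(l) = -8/9 + 8*l/9 (w(l) = -(-8)*(l - 1)/9 = -(-8)*(-1 + l)/9 = -(8 - 8*l)/9 = -8/9 + 8*l/9)
v = 30914 (v = 6 - (-7396 - 23512) = 6 - 1*(-30908) = 6 + 30908 = 30914)
A = 31134 (A = 220 + 30914 = 31134)
10712/A = 10712/31134 = 10712*(1/31134) = 5356/15567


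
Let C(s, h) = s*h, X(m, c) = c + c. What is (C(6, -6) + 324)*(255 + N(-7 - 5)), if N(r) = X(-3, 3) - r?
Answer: 78624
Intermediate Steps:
X(m, c) = 2*c
N(r) = 6 - r (N(r) = 2*3 - r = 6 - r)
C(s, h) = h*s
(C(6, -6) + 324)*(255 + N(-7 - 5)) = (-6*6 + 324)*(255 + (6 - (-7 - 5))) = (-36 + 324)*(255 + (6 - 1*(-12))) = 288*(255 + (6 + 12)) = 288*(255 + 18) = 288*273 = 78624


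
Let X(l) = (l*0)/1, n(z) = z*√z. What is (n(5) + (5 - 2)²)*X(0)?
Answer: 0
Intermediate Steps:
n(z) = z^(3/2)
X(l) = 0 (X(l) = 0*1 = 0)
(n(5) + (5 - 2)²)*X(0) = (5^(3/2) + (5 - 2)²)*0 = (5*√5 + 3²)*0 = (5*√5 + 9)*0 = (9 + 5*√5)*0 = 0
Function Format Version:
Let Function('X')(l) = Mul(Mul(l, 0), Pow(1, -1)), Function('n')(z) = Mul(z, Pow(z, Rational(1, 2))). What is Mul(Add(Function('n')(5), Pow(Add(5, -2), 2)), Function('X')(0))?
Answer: 0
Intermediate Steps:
Function('n')(z) = Pow(z, Rational(3, 2))
Function('X')(l) = 0 (Function('X')(l) = Mul(0, 1) = 0)
Mul(Add(Function('n')(5), Pow(Add(5, -2), 2)), Function('X')(0)) = Mul(Add(Pow(5, Rational(3, 2)), Pow(Add(5, -2), 2)), 0) = Mul(Add(Mul(5, Pow(5, Rational(1, 2))), Pow(3, 2)), 0) = Mul(Add(Mul(5, Pow(5, Rational(1, 2))), 9), 0) = Mul(Add(9, Mul(5, Pow(5, Rational(1, 2)))), 0) = 0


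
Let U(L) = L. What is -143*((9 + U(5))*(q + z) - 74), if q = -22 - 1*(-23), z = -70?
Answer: 148720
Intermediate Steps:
q = 1 (q = -22 + 23 = 1)
-143*((9 + U(5))*(q + z) - 74) = -143*((9 + 5)*(1 - 70) - 74) = -143*(14*(-69) - 74) = -143*(-966 - 74) = -143*(-1040) = 148720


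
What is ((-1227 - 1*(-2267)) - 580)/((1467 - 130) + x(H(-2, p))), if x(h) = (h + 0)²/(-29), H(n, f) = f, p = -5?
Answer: 3335/9687 ≈ 0.34428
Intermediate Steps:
x(h) = -h²/29 (x(h) = h²*(-1/29) = -h²/29)
((-1227 - 1*(-2267)) - 580)/((1467 - 130) + x(H(-2, p))) = ((-1227 - 1*(-2267)) - 580)/((1467 - 130) - 1/29*(-5)²) = ((-1227 + 2267) - 580)/(1337 - 1/29*25) = (1040 - 580)/(1337 - 25/29) = 460/(38748/29) = 460*(29/38748) = 3335/9687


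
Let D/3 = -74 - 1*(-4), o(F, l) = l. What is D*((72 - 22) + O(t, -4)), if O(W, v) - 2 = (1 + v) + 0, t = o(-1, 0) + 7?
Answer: -10290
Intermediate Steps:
t = 7 (t = 0 + 7 = 7)
D = -210 (D = 3*(-74 - 1*(-4)) = 3*(-74 + 4) = 3*(-70) = -210)
O(W, v) = 3 + v (O(W, v) = 2 + ((1 + v) + 0) = 2 + (1 + v) = 3 + v)
D*((72 - 22) + O(t, -4)) = -210*((72 - 22) + (3 - 4)) = -210*(50 - 1) = -210*49 = -10290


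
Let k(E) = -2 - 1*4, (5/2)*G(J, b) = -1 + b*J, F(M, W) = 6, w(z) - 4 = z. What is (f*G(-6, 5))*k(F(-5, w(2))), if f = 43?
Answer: 15996/5 ≈ 3199.2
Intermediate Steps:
w(z) = 4 + z
G(J, b) = -⅖ + 2*J*b/5 (G(J, b) = 2*(-1 + b*J)/5 = 2*(-1 + J*b)/5 = -⅖ + 2*J*b/5)
k(E) = -6 (k(E) = -2 - 4 = -6)
(f*G(-6, 5))*k(F(-5, w(2))) = (43*(-⅖ + (⅖)*(-6)*5))*(-6) = (43*(-⅖ - 12))*(-6) = (43*(-62/5))*(-6) = -2666/5*(-6) = 15996/5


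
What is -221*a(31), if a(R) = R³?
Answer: -6583811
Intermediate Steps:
-221*a(31) = -221*31³ = -221*29791 = -6583811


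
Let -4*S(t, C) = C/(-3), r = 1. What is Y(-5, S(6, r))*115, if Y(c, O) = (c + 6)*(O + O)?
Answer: 115/6 ≈ 19.167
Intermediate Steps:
S(t, C) = C/12 (S(t, C) = -C/(4*(-3)) = -C*(-1)/(4*3) = -(-1)*C/12 = C/12)
Y(c, O) = 2*O*(6 + c) (Y(c, O) = (6 + c)*(2*O) = 2*O*(6 + c))
Y(-5, S(6, r))*115 = (2*((1/12)*1)*(6 - 5))*115 = (2*(1/12)*1)*115 = (1/6)*115 = 115/6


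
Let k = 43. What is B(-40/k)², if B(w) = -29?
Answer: 841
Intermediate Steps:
B(-40/k)² = (-29)² = 841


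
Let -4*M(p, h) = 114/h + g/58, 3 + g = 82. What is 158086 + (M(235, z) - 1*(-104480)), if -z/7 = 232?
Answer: 852813319/3248 ≈ 2.6257e+5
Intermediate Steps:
g = 79 (g = -3 + 82 = 79)
z = -1624 (z = -7*232 = -1624)
M(p, h) = -79/232 - 57/(2*h) (M(p, h) = -(114/h + 79/58)/4 = -(79/58 + 114/h)/4 = -79/232 - 57/(2*h))
158086 + (M(235, z) - 1*(-104480)) = 158086 + ((1/232)*(-6612 - 79*(-1624))/(-1624) - 1*(-104480)) = 158086 + ((1/232)*(-1/1624)*(-6612 + 128296) + 104480) = 158086 + ((1/232)*(-1/1624)*121684 + 104480) = 158086 + (-1049/3248 + 104480) = 158086 + 339349991/3248 = 852813319/3248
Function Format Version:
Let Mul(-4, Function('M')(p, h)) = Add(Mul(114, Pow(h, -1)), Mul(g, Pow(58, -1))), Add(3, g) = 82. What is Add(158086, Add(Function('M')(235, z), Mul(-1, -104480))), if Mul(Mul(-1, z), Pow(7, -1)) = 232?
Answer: Rational(852813319, 3248) ≈ 2.6257e+5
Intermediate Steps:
g = 79 (g = Add(-3, 82) = 79)
z = -1624 (z = Mul(-7, 232) = -1624)
Function('M')(p, h) = Add(Rational(-79, 232), Mul(Rational(-57, 2), Pow(h, -1))) (Function('M')(p, h) = Mul(Rational(-1, 4), Add(Mul(114, Pow(h, -1)), Mul(79, Pow(58, -1)))) = Mul(Rational(-1, 4), Add(Mul(114, Pow(h, -1)), Mul(79, Rational(1, 58)))) = Mul(Rational(-1, 4), Add(Mul(114, Pow(h, -1)), Rational(79, 58))) = Mul(Rational(-1, 4), Add(Rational(79, 58), Mul(114, Pow(h, -1)))) = Add(Rational(-79, 232), Mul(Rational(-57, 2), Pow(h, -1))))
Add(158086, Add(Function('M')(235, z), Mul(-1, -104480))) = Add(158086, Add(Mul(Rational(1, 232), Pow(-1624, -1), Add(-6612, Mul(-79, -1624))), Mul(-1, -104480))) = Add(158086, Add(Mul(Rational(1, 232), Rational(-1, 1624), Add(-6612, 128296)), 104480)) = Add(158086, Add(Mul(Rational(1, 232), Rational(-1, 1624), 121684), 104480)) = Add(158086, Add(Rational(-1049, 3248), 104480)) = Add(158086, Rational(339349991, 3248)) = Rational(852813319, 3248)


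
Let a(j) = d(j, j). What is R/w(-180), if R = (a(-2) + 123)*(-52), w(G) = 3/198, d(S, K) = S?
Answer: -415272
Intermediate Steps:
a(j) = j
w(G) = 1/66 (w(G) = 3*(1/198) = 1/66)
R = -6292 (R = (-2 + 123)*(-52) = 121*(-52) = -6292)
R/w(-180) = -6292/1/66 = -6292*66 = -415272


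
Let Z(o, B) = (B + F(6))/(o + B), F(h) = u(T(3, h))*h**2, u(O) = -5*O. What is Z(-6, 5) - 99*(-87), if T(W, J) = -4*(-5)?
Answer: 12208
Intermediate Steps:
T(W, J) = 20
F(h) = -100*h**2 (F(h) = (-5*20)*h**2 = -100*h**2)
Z(o, B) = (-3600 + B)/(B + o) (Z(o, B) = (B - 100*6**2)/(o + B) = (B - 100*36)/(B + o) = (B - 3600)/(B + o) = (-3600 + B)/(B + o))
Z(-6, 5) - 99*(-87) = (-3600 + 5)/(5 - 6) - 99*(-87) = -3595/(-1) + 8613 = -1*(-3595) + 8613 = 3595 + 8613 = 12208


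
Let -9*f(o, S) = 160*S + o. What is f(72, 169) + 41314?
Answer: 344714/9 ≈ 38302.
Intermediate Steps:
f(o, S) = -160*S/9 - o/9 (f(o, S) = -(160*S + o)/9 = -(o + 160*S)/9 = -160*S/9 - o/9)
f(72, 169) + 41314 = (-160/9*169 - ⅑*72) + 41314 = (-27040/9 - 8) + 41314 = -27112/9 + 41314 = 344714/9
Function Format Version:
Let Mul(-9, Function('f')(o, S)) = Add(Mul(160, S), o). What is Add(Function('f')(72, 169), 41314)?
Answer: Rational(344714, 9) ≈ 38302.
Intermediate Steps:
Function('f')(o, S) = Add(Mul(Rational(-160, 9), S), Mul(Rational(-1, 9), o)) (Function('f')(o, S) = Mul(Rational(-1, 9), Add(Mul(160, S), o)) = Mul(Rational(-1, 9), Add(o, Mul(160, S))) = Add(Mul(Rational(-160, 9), S), Mul(Rational(-1, 9), o)))
Add(Function('f')(72, 169), 41314) = Add(Add(Mul(Rational(-160, 9), 169), Mul(Rational(-1, 9), 72)), 41314) = Add(Add(Rational(-27040, 9), -8), 41314) = Add(Rational(-27112, 9), 41314) = Rational(344714, 9)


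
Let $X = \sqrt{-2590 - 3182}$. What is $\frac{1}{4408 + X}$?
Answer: $\frac{1102}{4859059} - \frac{i \sqrt{1443}}{9718118} \approx 0.00022679 - 3.9089 \cdot 10^{-6} i$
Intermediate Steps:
$X = 2 i \sqrt{1443}$ ($X = \sqrt{-5772} = 2 i \sqrt{1443} \approx 75.974 i$)
$\frac{1}{4408 + X} = \frac{1}{4408 + 2 i \sqrt{1443}}$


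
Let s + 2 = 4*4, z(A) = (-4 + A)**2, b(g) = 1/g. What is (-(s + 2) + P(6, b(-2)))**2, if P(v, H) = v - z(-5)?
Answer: 8281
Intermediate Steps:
s = 14 (s = -2 + 4*4 = -2 + 16 = 14)
P(v, H) = -81 + v (P(v, H) = v - (-4 - 5)**2 = v - 1*(-9)**2 = v - 1*81 = v - 81 = -81 + v)
(-(s + 2) + P(6, b(-2)))**2 = (-(14 + 2) + (-81 + 6))**2 = (-1*16 - 75)**2 = (-16 - 75)**2 = (-91)**2 = 8281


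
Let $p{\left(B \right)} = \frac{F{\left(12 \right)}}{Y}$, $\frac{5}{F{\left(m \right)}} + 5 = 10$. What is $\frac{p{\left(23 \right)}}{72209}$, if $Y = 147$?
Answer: $\frac{1}{10614723} \approx 9.4209 \cdot 10^{-8}$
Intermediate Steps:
$F{\left(m \right)} = 1$ ($F{\left(m \right)} = \frac{5}{-5 + 10} = \frac{5}{5} = 5 \cdot \frac{1}{5} = 1$)
$p{\left(B \right)} = \frac{1}{147}$ ($p{\left(B \right)} = 1 \cdot \frac{1}{147} = \frac{1}{147}$)
$\frac{p{\left(23 \right)}}{72209} = \frac{1}{147 \cdot 72209} = \frac{1}{147} \cdot \frac{1}{72209} = \frac{1}{10614723}$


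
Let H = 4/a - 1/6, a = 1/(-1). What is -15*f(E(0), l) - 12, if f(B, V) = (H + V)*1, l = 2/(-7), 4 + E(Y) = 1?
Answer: 767/14 ≈ 54.786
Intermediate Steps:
a = -1
E(Y) = -3 (E(Y) = -4 + 1 = -3)
H = -25/6 (H = 4/(-1) - 1/6 = 4*(-1) - 1*⅙ = -4 - ⅙ = -25/6 ≈ -4.1667)
l = -2/7 (l = 2*(-⅐) = -2/7 ≈ -0.28571)
f(B, V) = -25/6 + V (f(B, V) = (-25/6 + V)*1 = -25/6 + V)
-15*f(E(0), l) - 12 = -15*(-25/6 - 2/7) - 12 = -15*(-187/42) - 12 = 935/14 - 12 = 767/14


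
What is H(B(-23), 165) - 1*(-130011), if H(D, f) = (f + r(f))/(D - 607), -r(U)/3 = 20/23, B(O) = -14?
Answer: 206327042/1587 ≈ 1.3001e+5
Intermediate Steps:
r(U) = -60/23
H(D, f) = (-60/23 + f)/(-607 + D) (H(D, f) = (f - 60/23)/(D - 607) = (-60/23 + f)/(-607 + D))
H(B(-23), 165) - 1*(-130011) = (-60/23 + 165)/(-607 - 14) - 1*(-130011) = (3735/23)/(-621) + 130011 = -1/621*3735/23 + 130011 = -415/1587 + 130011 = 206327042/1587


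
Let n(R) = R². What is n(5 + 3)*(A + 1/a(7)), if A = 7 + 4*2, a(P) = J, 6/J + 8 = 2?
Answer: 896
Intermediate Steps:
J = -1 (J = 6/(-8 + 2) = 6/(-6) = 6*(-⅙) = -1)
a(P) = -1
A = 15 (A = 7 + 8 = 15)
n(5 + 3)*(A + 1/a(7)) = (5 + 3)²*(15 + 1/(-1)) = 8²*(15 - 1) = 64*14 = 896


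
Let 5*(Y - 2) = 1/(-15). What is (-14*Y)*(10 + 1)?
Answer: -22946/75 ≈ -305.95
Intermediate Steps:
Y = 149/75 (Y = 2 + (1/(-15))/5 = 2 + (1*(-1/15))/5 = 2 + (1/5)*(-1/15) = 2 - 1/75 = 149/75 ≈ 1.9867)
(-14*Y)*(10 + 1) = (-14*149/75)*(10 + 1) = -2086/75*11 = -22946/75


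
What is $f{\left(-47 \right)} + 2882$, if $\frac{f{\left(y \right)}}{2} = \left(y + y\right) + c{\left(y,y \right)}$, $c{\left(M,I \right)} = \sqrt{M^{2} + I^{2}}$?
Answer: $2694 + 94 \sqrt{2} \approx 2826.9$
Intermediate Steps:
$c{\left(M,I \right)} = \sqrt{I^{2} + M^{2}}$
$f{\left(y \right)} = 4 y + 2 \sqrt{2} \sqrt{y^{2}}$ ($f{\left(y \right)} = 2 \left(\left(y + y\right) + \sqrt{y^{2} + y^{2}}\right) = 2 \left(2 y + \sqrt{2 y^{2}}\right) = 2 \left(2 y + \sqrt{2} \sqrt{y^{2}}\right) = 4 y + 2 \sqrt{2} \sqrt{y^{2}}$)
$f{\left(-47 \right)} + 2882 = \left(4 \left(-47\right) + 2 \sqrt{2} \sqrt{\left(-47\right)^{2}}\right) + 2882 = \left(-188 + 2 \sqrt{2} \sqrt{2209}\right) + 2882 = \left(-188 + 2 \sqrt{2} \cdot 47\right) + 2882 = \left(-188 + 94 \sqrt{2}\right) + 2882 = 2694 + 94 \sqrt{2}$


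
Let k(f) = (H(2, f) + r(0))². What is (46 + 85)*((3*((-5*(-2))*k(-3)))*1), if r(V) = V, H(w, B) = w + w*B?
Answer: 62880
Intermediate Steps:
H(w, B) = w + B*w
k(f) = (2 + 2*f)² (k(f) = (2*(1 + f) + 0)² = ((2 + 2*f) + 0)² = (2 + 2*f)²)
(46 + 85)*((3*((-5*(-2))*k(-3)))*1) = (46 + 85)*((3*((-5*(-2))*(4*(1 - 3)²)))*1) = 131*((3*(10*(4*(-2)²)))*1) = 131*((3*(10*(4*4)))*1) = 131*((3*(10*16))*1) = 131*((3*160)*1) = 131*(480*1) = 131*480 = 62880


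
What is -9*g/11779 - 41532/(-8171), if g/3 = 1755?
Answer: 102022593/96246209 ≈ 1.0600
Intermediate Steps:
g = 5265 (g = 3*1755 = 5265)
-9*g/11779 - 41532/(-8171) = -9*5265/11779 - 41532/(-8171) = -47385*1/11779 - 41532*(-1/8171) = -47385/11779 + 41532/8171 = 102022593/96246209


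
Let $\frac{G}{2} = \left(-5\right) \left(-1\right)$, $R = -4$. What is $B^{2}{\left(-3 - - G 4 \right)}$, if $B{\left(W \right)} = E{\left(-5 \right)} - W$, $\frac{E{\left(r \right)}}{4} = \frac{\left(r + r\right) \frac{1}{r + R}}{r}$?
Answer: $\frac{116281}{81} \approx 1435.6$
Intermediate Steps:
$G = 10$ ($G = 2 \left(\left(-5\right) \left(-1\right)\right) = 2 \cdot 5 = 10$)
$E{\left(r \right)} = \frac{8}{-4 + r}$ ($E{\left(r \right)} = 4 \frac{\left(r + r\right) \frac{1}{r - 4}}{r} = 4 \frac{2 r \frac{1}{-4 + r}}{r} = 4 \frac{2}{-4 + r} = \frac{8}{-4 + r}$)
$B{\left(W \right)} = - \frac{8}{9} - W$ ($B{\left(W \right)} = \frac{8}{-4 - 5} - W = \frac{8}{-9} - W = 8 \left(- \frac{1}{9}\right) - W = - \frac{8}{9} - W$)
$B^{2}{\left(-3 - - G 4 \right)} = \left(- \frac{8}{9} - \left(-3 - - 10 \cdot 4\right)\right)^{2} = \left(- \frac{8}{9} - \left(-3 - \left(-1\right) 40\right)\right)^{2} = \left(- \frac{8}{9} - \left(-3 - -40\right)\right)^{2} = \left(- \frac{8}{9} - \left(-3 + 40\right)\right)^{2} = \left(- \frac{8}{9} - 37\right)^{2} = \left(- \frac{341}{9}\right)^{2} = \frac{116281}{81}$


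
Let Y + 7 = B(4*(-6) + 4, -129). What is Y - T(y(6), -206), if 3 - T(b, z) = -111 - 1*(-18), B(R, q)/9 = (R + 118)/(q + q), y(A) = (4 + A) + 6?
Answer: -4576/43 ≈ -106.42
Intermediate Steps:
y(A) = 10 + A
B(R, q) = 9*(118 + R)/(2*q) (B(R, q) = 9*((R + 118)/(q + q)) = 9*((118 + R)/((2*q))) = 9*((118 + R)*(1/(2*q))) = 9*((118 + R)/(2*q)) = 9*(118 + R)/(2*q))
Y = -448/43 (Y = -7 + (9/2)*(118 + (4*(-6) + 4))/(-129) = -7 + (9/2)*(-1/129)*(118 + (-24 + 4)) = -7 + (9/2)*(-1/129)*(118 - 20) = -7 + (9/2)*(-1/129)*98 = -7 - 147/43 = -448/43 ≈ -10.419)
T(b, z) = 96 (T(b, z) = 3 - (-111 - 1*(-18)) = 3 - (-111 + 18) = 3 - 1*(-93) = 3 + 93 = 96)
Y - T(y(6), -206) = -448/43 - 1*96 = -448/43 - 96 = -4576/43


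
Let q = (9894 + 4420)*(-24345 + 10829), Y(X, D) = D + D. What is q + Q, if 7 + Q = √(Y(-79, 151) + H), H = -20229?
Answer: -193468031 + I*√19927 ≈ -1.9347e+8 + 141.16*I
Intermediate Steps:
Y(X, D) = 2*D
q = -193468024 (q = 14314*(-13516) = -193468024)
Q = -7 + I*√19927 (Q = -7 + √(2*151 - 20229) = -7 + √(302 - 20229) = -7 + √(-19927) = -7 + I*√19927 ≈ -7.0 + 141.16*I)
q + Q = -193468024 + (-7 + I*√19927) = -193468031 + I*√19927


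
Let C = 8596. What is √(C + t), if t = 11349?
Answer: √19945 ≈ 141.23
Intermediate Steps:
√(C + t) = √(8596 + 11349) = √19945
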